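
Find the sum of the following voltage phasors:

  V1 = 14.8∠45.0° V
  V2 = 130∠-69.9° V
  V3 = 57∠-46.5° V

Step 1 — Convert each phasor to rectangular form:
  V1 = 14.8·(cos(45.0°) + j·sin(45.0°)) = 10.47 + j10.47 V
  V2 = 130·(cos(-69.9°) + j·sin(-69.9°)) = 44.68 - j122.1 V
  V3 = 57·(cos(-46.5°) + j·sin(-46.5°)) = 39.24 - j41.35 V
Step 2 — Sum components: V_total = 94.38 - j153 V.
Step 3 — Convert to polar: |V_total| = 179.7 V, ∠V_total = -58.3°.

V_total = 179.7∠-58.3° V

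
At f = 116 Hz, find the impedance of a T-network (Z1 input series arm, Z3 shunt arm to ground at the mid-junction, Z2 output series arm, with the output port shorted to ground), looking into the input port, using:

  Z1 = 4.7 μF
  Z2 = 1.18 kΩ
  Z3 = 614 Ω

Step 1 — Angular frequency: ω = 2π·f = 2π·116 = 728.8 rad/s.
Step 2 — Component impedances:
  Z1: Z = 1/(jωC) = -j/(ω·C) = 0 - j291.9 Ω
  Z2: Z = R = 1180 Ω
  Z3: Z = R = 614 Ω
Step 3 — With the output port shorted to ground, the output series arm Z2 runs from the junction to ground; the shunt arm Z3 also runs from the junction to ground. They appear in parallel: Z3 || Z2 = 403.9 Ω.
Step 4 — Series with input arm Z1: Z_in = Z1 + (Z3 || Z2) = 403.9 - j291.9 Ω = 498.3∠-35.9° Ω.

Z = 403.9 - j291.9 Ω = 498.3∠-35.9° Ω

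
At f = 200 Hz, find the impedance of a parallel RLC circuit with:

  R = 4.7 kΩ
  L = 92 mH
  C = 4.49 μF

Step 1 — Angular frequency: ω = 2π·f = 2π·200 = 1257 rad/s.
Step 2 — Component impedances:
  R: Z = R = 4700 Ω
  L: Z = jωL = j·1257·0.092 = 0 + j115.6 Ω
  C: Z = 1/(jωC) = -j/(ω·C) = 0 - j177.2 Ω
Step 3 — Parallel combination: 1/Z_total = 1/R + 1/L + 1/C; Z_total = 23.41 + j330.9 Ω = 331.7∠86.0° Ω.

Z = 23.41 + j330.9 Ω = 331.7∠86.0° Ω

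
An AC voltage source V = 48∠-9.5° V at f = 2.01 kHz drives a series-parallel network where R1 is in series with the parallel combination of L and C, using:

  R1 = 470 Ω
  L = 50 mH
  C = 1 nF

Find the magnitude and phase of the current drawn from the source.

Step 1 — Angular frequency: ω = 2π·f = 2π·2010 = 1.263e+04 rad/s.
Step 2 — Component impedances:
  R1: Z = R = 470 Ω
  L: Z = jωL = j·1.263e+04·0.05 = 0 + j631.5 Ω
  C: Z = 1/(jωC) = -j/(ω·C) = 0 - j7.918e+04 Ω
Step 3 — Parallel branch: L || C = 1/(1/L + 1/C) = 0 + j636.5 Ω.
Step 4 — Series with R1: Z_total = R1 + (L || C) = 470 + j636.5 Ω = 791.3∠53.6° Ω.
Step 5 — Source phasor: V = 48∠-9.5° V = 47.34 - j7.922 V.
Step 6 — Ohm's law: I = V / Z_total = (47.34 - j7.922) / (470 + j636.5) = 0.02749 - j0.05408 A.
Step 7 — Convert to polar: |I| = 0.06066 A, ∠I = -63.1°.

I = 0.06066∠-63.1° A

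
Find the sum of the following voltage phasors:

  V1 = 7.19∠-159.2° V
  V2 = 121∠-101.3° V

Step 1 — Convert each phasor to rectangular form:
  V1 = 7.19·(cos(-159.2°) + j·sin(-159.2°)) = -6.721 - j2.553 V
  V2 = 121·(cos(-101.3°) + j·sin(-101.3°)) = -23.71 - j118.7 V
Step 2 — Sum components: V_total = -30.43 - j121.2 V.
Step 3 — Convert to polar: |V_total| = 125 V, ∠V_total = -104.1°.

V_total = 125∠-104.1° V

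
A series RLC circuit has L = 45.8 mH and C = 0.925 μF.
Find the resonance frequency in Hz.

Step 1 — Resonance condition Im(Z)=0 gives ω₀ = 1/√(LC).
Step 2 — ω₀ = 1/√(0.0458·9.25e-07) = 4858 rad/s.
Step 3 — f₀ = ω₀/(2π) = 773.2 Hz.

f₀ = 773.2 Hz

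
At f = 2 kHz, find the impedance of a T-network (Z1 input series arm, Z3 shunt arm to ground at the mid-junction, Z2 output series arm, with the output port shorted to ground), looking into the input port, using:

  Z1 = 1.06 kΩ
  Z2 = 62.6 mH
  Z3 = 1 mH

Step 1 — Angular frequency: ω = 2π·f = 2π·2000 = 1.257e+04 rad/s.
Step 2 — Component impedances:
  Z1: Z = R = 1060 Ω
  Z2: Z = jωL = j·1.257e+04·0.0626 = 0 + j786.7 Ω
  Z3: Z = jωL = j·1.257e+04·0.001 = 0 + j12.57 Ω
Step 3 — With the output port shorted to ground, the output series arm Z2 runs from the junction to ground; the shunt arm Z3 also runs from the junction to ground. They appear in parallel: Z3 || Z2 = 0 + j12.37 Ω.
Step 4 — Series with input arm Z1: Z_in = Z1 + (Z3 || Z2) = 1060 + j12.37 Ω = 1060∠0.7° Ω.

Z = 1060 + j12.37 Ω = 1060∠0.7° Ω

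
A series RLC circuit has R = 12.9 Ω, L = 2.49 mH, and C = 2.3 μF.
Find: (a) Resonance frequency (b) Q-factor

Step 1 — Resonance condition Im(Z)=0 gives ω₀ = 1/√(LC).
Step 2 — ω₀ = 1/√(0.00249·2.3e-06) = 1.321e+04 rad/s.
Step 3 — f₀ = ω₀/(2π) = 2103 Hz.
Step 4 — Series Q: Q = ω₀L/R = 1.321e+04·0.00249/12.9 = 2.551.

(a) f₀ = 2103 Hz  (b) Q = 2.551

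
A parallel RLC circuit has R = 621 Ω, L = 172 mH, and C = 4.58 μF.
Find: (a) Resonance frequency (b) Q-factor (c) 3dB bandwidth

Step 1 — Resonance: ω₀ = 1/√(LC) = 1/√(0.172·4.58e-06) = 1127 rad/s.
Step 2 — f₀ = ω₀/(2π) = 179.3 Hz.
Step 3 — Parallel Q: Q = R/(ω₀L) = 621/(1127·0.172) = 3.204.
Step 4 — Bandwidth: Δω = ω₀/Q = 351.6 rad/s; BW = Δω/(2π) = 55.96 Hz.

(a) f₀ = 179.3 Hz  (b) Q = 3.204  (c) BW = 55.96 Hz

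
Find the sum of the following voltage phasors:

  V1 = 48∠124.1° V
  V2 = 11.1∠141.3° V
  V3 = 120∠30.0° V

Step 1 — Convert each phasor to rectangular form:
  V1 = 48·(cos(124.1°) + j·sin(124.1°)) = -26.91 + j39.75 V
  V2 = 11.1·(cos(141.3°) + j·sin(141.3°)) = -8.663 + j6.94 V
  V3 = 120·(cos(30.0°) + j·sin(30.0°)) = 103.9 + j60 V
Step 2 — Sum components: V_total = 68.35 + j106.7 V.
Step 3 — Convert to polar: |V_total| = 126.7 V, ∠V_total = 57.4°.

V_total = 126.7∠57.4° V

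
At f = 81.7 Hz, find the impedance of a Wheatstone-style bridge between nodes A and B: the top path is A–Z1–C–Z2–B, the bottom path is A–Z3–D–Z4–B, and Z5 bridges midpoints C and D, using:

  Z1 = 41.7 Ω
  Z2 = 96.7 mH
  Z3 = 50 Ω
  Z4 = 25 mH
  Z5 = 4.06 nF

Step 1 — Angular frequency: ω = 2π·f = 2π·81.7 = 513.3 rad/s.
Step 2 — Component impedances:
  Z1: Z = R = 41.7 Ω
  Z2: Z = jωL = j·513.3·0.0967 = 0 + j49.64 Ω
  Z3: Z = R = 50 Ω
  Z4: Z = jωL = j·513.3·0.025 = 0 + j12.83 Ω
  Z5: Z = 1/(jωC) = -j/(ω·C) = 0 - j4.798e+05 Ω
Step 3 — Bridge requires nodal analysis (the Z5 bridge couples midpoints C and D, so the two paths cannot be reduced to a simple series/parallel combination). Setting node B to ground and injecting 1 A at node A, the 3-node admittance system at A, C, D solves to V_A = Z_AB = 26.09 + j15.13 Ω = 30.16∠30.1° Ω.

Z = 26.09 + j15.13 Ω = 30.16∠30.1° Ω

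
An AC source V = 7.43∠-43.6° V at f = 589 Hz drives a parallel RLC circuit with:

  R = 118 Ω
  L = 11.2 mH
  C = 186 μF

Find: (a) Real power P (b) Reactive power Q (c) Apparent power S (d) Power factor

Step 1 — Angular frequency: ω = 2π·f = 2π·589 = 3701 rad/s.
Step 2 — Component impedances:
  R: Z = R = 118 Ω
  L: Z = jωL = j·3701·0.0112 = 0 + j41.45 Ω
  C: Z = 1/(jωC) = -j/(ω·C) = 0 - j1.453 Ω
Step 3 — Parallel combination: 1/Z_total = 1/R + 1/L + 1/C; Z_total = 0.01921 - j1.505 Ω = 1.505∠-89.3° Ω.
Step 4 — Source phasor: V = 7.43∠-43.6° V = 5.381 - j5.124 V.
Step 5 — Current: I = V / Z = 3.449 + j3.53 A = 4.936∠45.7° A.
Step 6 — Complex power: S = V·I* = 0.4678 - j36.67 VA.
Step 7 — Real power: P = Re(S) = 0.4678 W.
Step 8 — Reactive power: Q = Im(S) = -36.67 VAR.
Step 9 — Apparent power: |S| = 36.67 VA.
Step 10 — Power factor: PF = P/|S| = 0.01276 (leading).

(a) P = 0.4678 W  (b) Q = -36.67 VAR  (c) S = 36.67 VA  (d) PF = 0.01276 (leading)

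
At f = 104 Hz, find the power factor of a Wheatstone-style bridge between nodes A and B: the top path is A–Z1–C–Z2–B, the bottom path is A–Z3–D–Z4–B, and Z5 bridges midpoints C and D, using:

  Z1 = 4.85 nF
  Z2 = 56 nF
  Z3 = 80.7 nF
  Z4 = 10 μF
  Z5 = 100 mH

Step 1 — Angular frequency: ω = 2π·f = 2π·104 = 653.5 rad/s.
Step 2 — Component impedances:
  Z1: Z = 1/(jωC) = -j/(ω·C) = 0 - j3.155e+05 Ω
  Z2: Z = 1/(jωC) = -j/(ω·C) = 0 - j2.733e+04 Ω
  Z3: Z = 1/(jωC) = -j/(ω·C) = 0 - j1.896e+04 Ω
  Z4: Z = 1/(jωC) = -j/(ω·C) = 0 - j153 Ω
  Z5: Z = jωL = j·653.5·0.1 = 0 + j65.35 Ω
Step 3 — Bridge requires nodal analysis (the Z5 bridge couples midpoints C and D, so the two paths cannot be reduced to a simple series/parallel combination). Setting node B to ground and injecting 1 A at node A, the 3-node admittance system at A, C, D solves to V_A = Z_AB = 0 - j1.804e+04 Ω = 1.804e+04∠-90.0° Ω.
Step 4 — Power factor: PF = cos(φ) = Re(Z)/|Z| = 0/1.804e+04 = 0.
Step 5 — Type: Im(Z) = -1.804e+04 ⇒ leading (phase φ = -90.0°).

PF = 0 (leading, φ = -90.0°)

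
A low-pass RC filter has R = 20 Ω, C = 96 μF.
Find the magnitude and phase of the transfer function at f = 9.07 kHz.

Step 1 — Angular frequency: ω = 2π·9070 = 5.699e+04 rad/s.
Step 2 — Transfer function: H(jω) = 1/(1 + jωRC).
Step 3 — Denominator: 1 + jωRC = 1 + j·5.699e+04·20·9.6e-05 = 1 + j109.4.
Step 4 — H = 8.352e-05 - j0.009139.
Step 5 — Magnitude: |H| = 0.009139 (-40.8 dB); phase: φ = -89.5°.

|H| = 0.009139 (-40.8 dB), φ = -89.5°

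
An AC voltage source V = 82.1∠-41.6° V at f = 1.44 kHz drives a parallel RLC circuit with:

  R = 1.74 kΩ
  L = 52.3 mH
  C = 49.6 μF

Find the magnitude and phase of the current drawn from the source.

Step 1 — Angular frequency: ω = 2π·f = 2π·1440 = 9048 rad/s.
Step 2 — Component impedances:
  R: Z = R = 1740 Ω
  L: Z = jωL = j·9048·0.0523 = 0 + j473.2 Ω
  C: Z = 1/(jωC) = -j/(ω·C) = 0 - j2.228 Ω
Step 3 — Parallel combination: 1/Z_total = 1/R + 1/L + 1/C; Z_total = 0.002881 - j2.239 Ω = 2.239∠-89.9° Ω.
Step 4 — Source phasor: V = 82.1∠-41.6° V = 61.39 - j54.51 V.
Step 5 — Ohm's law: I = V / Z_total = (61.39 - j54.51) / (0.002881 - j2.239) = 24.38 + j27.39 A.
Step 6 — Convert to polar: |I| = 36.67 A, ∠I = 48.3°.

I = 36.67∠48.3° A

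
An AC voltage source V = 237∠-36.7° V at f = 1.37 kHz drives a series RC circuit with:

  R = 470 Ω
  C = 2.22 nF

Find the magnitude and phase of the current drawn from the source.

Step 1 — Angular frequency: ω = 2π·f = 2π·1370 = 8608 rad/s.
Step 2 — Component impedances:
  R: Z = R = 470 Ω
  C: Z = 1/(jωC) = -j/(ω·C) = 0 - j5.233e+04 Ω
Step 3 — Series combination: Z_total = R + C = 470 - j5.233e+04 Ω = 5.233e+04∠-89.5° Ω.
Step 4 — Source phasor: V = 237∠-36.7° V = 190 - j141.6 V.
Step 5 — Ohm's law: I = V / Z_total = (190 - j141.6) / (470 - j5.233e+04) = 0.002739 + j0.003607 A.
Step 6 — Convert to polar: |I| = 0.004529 A, ∠I = 52.8°.

I = 0.004529∠52.8° A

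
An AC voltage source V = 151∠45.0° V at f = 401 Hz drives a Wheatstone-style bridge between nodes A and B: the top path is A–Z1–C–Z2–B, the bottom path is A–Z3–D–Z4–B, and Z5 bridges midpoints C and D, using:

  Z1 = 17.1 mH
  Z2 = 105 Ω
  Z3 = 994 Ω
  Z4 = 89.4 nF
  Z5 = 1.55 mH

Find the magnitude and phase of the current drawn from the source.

Step 1 — Angular frequency: ω = 2π·f = 2π·401 = 2520 rad/s.
Step 2 — Component impedances:
  Z1: Z = jωL = j·2520·0.0171 = 0 + j43.08 Ω
  Z2: Z = R = 105 Ω
  Z3: Z = R = 994 Ω
  Z4: Z = 1/(jωC) = -j/(ω·C) = 0 - j4440 Ω
  Z5: Z = jωL = j·2520·0.00155 = 0 + j3.905 Ω
Step 3 — Bridge requires nodal analysis (the Z5 bridge couples midpoints C and D, so the two paths cannot be reduced to a simple series/parallel combination). Setting node B to ground and injecting 1 A at node A, the 3-node admittance system at A, C, D solves to V_A = Z_AB = 106.8 + j40.52 Ω = 114.2∠20.8° Ω.
Step 4 — Source phasor: V = 151∠45.0° V = 106.8 + j106.8 V.
Step 5 — Ohm's law: I = V / Z_total = (106.8 + j106.8) / (106.8 + j40.52) = 1.205 + j0.5424 A.
Step 6 — Convert to polar: |I| = 1.322 A, ∠I = 24.2°.

I = 1.322∠24.2° A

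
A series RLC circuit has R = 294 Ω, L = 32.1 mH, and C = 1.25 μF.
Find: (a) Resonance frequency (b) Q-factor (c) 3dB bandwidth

Step 1 — Resonance: ω₀ = 1/√(LC) = 1/√(0.0321·1.25e-06) = 4992 rad/s.
Step 2 — f₀ = ω₀/(2π) = 794.5 Hz.
Step 3 — Series Q: Q = ω₀L/R = 4992·0.0321/294 = 0.5451.
Step 4 — Bandwidth: Δω = ω₀/Q = 9159 rad/s; BW = Δω/(2π) = 1458 Hz.

(a) f₀ = 794.5 Hz  (b) Q = 0.5451  (c) BW = 1458 Hz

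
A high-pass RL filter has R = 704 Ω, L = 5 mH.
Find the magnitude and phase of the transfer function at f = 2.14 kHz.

Step 1 — Angular frequency: ω = 2π·2140 = 1.345e+04 rad/s.
Step 2 — Transfer function: H(jω) = jωL/(R + jωL).
Step 3 — Numerator jωL = j·67.23; denominator R + jωL = 704 + j67.23.
Step 4 — H = 0.009037 + j0.09463.
Step 5 — Magnitude: |H| = 0.09506 (-20.4 dB); phase: φ = 84.5°.

|H| = 0.09506 (-20.4 dB), φ = 84.5°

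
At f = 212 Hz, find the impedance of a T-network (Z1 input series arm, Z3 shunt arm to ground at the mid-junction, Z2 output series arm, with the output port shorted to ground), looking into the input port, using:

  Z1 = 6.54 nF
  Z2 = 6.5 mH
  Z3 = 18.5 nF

Step 1 — Angular frequency: ω = 2π·f = 2π·212 = 1332 rad/s.
Step 2 — Component impedances:
  Z1: Z = 1/(jωC) = -j/(ω·C) = 0 - j1.148e+05 Ω
  Z2: Z = jωL = j·1332·0.0065 = 0 + j8.658 Ω
  Z3: Z = 1/(jωC) = -j/(ω·C) = 0 - j4.058e+04 Ω
Step 3 — With the output port shorted to ground, the output series arm Z2 runs from the junction to ground; the shunt arm Z3 also runs from the junction to ground. They appear in parallel: Z3 || Z2 = 0 + j8.66 Ω.
Step 4 — Series with input arm Z1: Z_in = Z1 + (Z3 || Z2) = 0 - j1.148e+05 Ω = 1.148e+05∠-90.0° Ω.

Z = 0 - j1.148e+05 Ω = 1.148e+05∠-90.0° Ω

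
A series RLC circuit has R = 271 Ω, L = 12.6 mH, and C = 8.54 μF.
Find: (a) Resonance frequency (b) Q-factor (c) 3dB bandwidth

Step 1 — Resonance: ω₀ = 1/√(LC) = 1/√(0.0126·8.54e-06) = 3048 rad/s.
Step 2 — f₀ = ω₀/(2π) = 485.2 Hz.
Step 3 — Series Q: Q = ω₀L/R = 3048·0.0126/271 = 0.1417.
Step 4 — Bandwidth: Δω = ω₀/Q = 2.151e+04 rad/s; BW = Δω/(2π) = 3423 Hz.

(a) f₀ = 485.2 Hz  (b) Q = 0.1417  (c) BW = 3423 Hz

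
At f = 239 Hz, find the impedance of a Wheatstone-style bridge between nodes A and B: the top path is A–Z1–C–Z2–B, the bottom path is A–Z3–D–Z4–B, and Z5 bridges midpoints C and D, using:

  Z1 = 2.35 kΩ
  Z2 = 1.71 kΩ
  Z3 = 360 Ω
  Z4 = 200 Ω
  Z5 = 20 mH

Step 1 — Angular frequency: ω = 2π·f = 2π·239 = 1502 rad/s.
Step 2 — Component impedances:
  Z1: Z = R = 2350 Ω
  Z2: Z = R = 1710 Ω
  Z3: Z = R = 360 Ω
  Z4: Z = R = 200 Ω
  Z5: Z = jωL = j·1502·0.02 = 0 + j30.03 Ω
Step 3 — Bridge requires nodal analysis (the Z5 bridge couples midpoints C and D, so the two paths cannot be reduced to a simple series/parallel combination). Setting node B to ground and injecting 1 A at node A, the 3-node admittance system at A, C, D solves to V_A = Z_AB = 491.2 + j0.02375 Ω = 491.2∠0.0° Ω.

Z = 491.2 + j0.02375 Ω = 491.2∠0.0° Ω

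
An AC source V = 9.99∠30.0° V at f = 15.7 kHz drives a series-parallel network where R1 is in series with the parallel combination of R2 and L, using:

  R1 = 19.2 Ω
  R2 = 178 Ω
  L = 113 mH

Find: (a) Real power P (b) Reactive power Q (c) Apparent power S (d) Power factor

Step 1 — Angular frequency: ω = 2π·f = 2π·1.57e+04 = 9.865e+04 rad/s.
Step 2 — Component impedances:
  R1: Z = R = 19.2 Ω
  R2: Z = R = 178 Ω
  L: Z = jωL = j·9.865e+04·0.113 = 0 + j1.115e+04 Ω
Step 3 — Parallel branch: R2 || L = 1/(1/R2 + 1/L) = 178 + j2.842 Ω.
Step 4 — Series with R1: Z_total = R1 + (R2 || L) = 197.2 + j2.842 Ω = 197.2∠0.8° Ω.
Step 5 — Source phasor: V = 9.99∠30.0° V = 8.652 + j4.995 V.
Step 6 — Current: I = V / Z = 0.04424 + j0.0247 A = 0.05067∠29.2° A.
Step 7 — Complex power: S = V·I* = 0.5061 + j0.007295 VA.
Step 8 — Real power: P = Re(S) = 0.5061 W.
Step 9 — Reactive power: Q = Im(S) = 0.007295 VAR.
Step 10 — Apparent power: |S| = 0.5061 VA.
Step 11 — Power factor: PF = P/|S| = 0.9999 (lagging).

(a) P = 0.5061 W  (b) Q = 0.007295 VAR  (c) S = 0.5061 VA  (d) PF = 0.9999 (lagging)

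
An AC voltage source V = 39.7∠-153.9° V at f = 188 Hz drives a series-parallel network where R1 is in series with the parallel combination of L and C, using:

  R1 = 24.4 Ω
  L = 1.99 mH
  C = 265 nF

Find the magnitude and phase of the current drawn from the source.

Step 1 — Angular frequency: ω = 2π·f = 2π·188 = 1181 rad/s.
Step 2 — Component impedances:
  R1: Z = R = 24.4 Ω
  L: Z = jωL = j·1181·0.00199 = 0 + j2.351 Ω
  C: Z = 1/(jωC) = -j/(ω·C) = 0 - j3195 Ω
Step 3 — Parallel branch: L || C = 1/(1/L + 1/C) = 0 + j2.352 Ω.
Step 4 — Series with R1: Z_total = R1 + (L || C) = 24.4 + j2.352 Ω = 24.51∠5.5° Ω.
Step 5 — Source phasor: V = 39.7∠-153.9° V = -35.65 - j17.47 V.
Step 6 — Ohm's law: I = V / Z_total = (-35.65 - j17.47) / (24.4 + j2.352) = -1.516 - j0.5696 A.
Step 7 — Convert to polar: |I| = 1.62 A, ∠I = -159.4°.

I = 1.62∠-159.4° A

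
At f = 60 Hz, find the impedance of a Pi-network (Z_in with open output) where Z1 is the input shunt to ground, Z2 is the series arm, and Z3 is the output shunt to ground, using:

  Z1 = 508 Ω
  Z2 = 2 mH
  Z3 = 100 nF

Step 1 — Angular frequency: ω = 2π·f = 2π·60 = 377 rad/s.
Step 2 — Component impedances:
  Z1: Z = R = 508 Ω
  Z2: Z = jωL = j·377·0.002 = 0 + j0.754 Ω
  Z3: Z = 1/(jωC) = -j/(ω·C) = 0 - j2.653e+04 Ω
Step 3 — With open output, the series arm Z2 and the output shunt Z3 appear in series to ground: Z2 + Z3 = 0 - j2.653e+04 Ω.
Step 4 — Parallel with input shunt Z1: Z_in = Z1 || (Z2 + Z3) = 507.8 - j9.725 Ω = 507.9∠-1.1° Ω.

Z = 507.8 - j9.725 Ω = 507.9∠-1.1° Ω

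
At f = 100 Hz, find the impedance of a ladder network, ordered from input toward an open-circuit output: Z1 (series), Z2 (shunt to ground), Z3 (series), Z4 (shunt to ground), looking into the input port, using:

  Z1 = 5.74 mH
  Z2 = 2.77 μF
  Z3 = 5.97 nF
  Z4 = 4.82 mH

Step 1 — Angular frequency: ω = 2π·f = 2π·100 = 628.3 rad/s.
Step 2 — Component impedances:
  Z1: Z = jωL = j·628.3·0.00574 = 0 + j3.607 Ω
  Z2: Z = 1/(jωC) = -j/(ω·C) = 0 - j574.6 Ω
  Z3: Z = 1/(jωC) = -j/(ω·C) = 0 - j2.666e+05 Ω
  Z4: Z = jωL = j·628.3·0.00482 = 0 + j3.028 Ω
Step 3 — Ladder network (open output): work backward from the far end, alternating series and parallel combinations. Z_in = 0 - j569.7 Ω = 569.7∠-90.0° Ω.

Z = 0 - j569.7 Ω = 569.7∠-90.0° Ω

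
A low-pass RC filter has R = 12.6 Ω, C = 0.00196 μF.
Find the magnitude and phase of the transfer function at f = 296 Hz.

Step 1 — Angular frequency: ω = 2π·296 = 1860 rad/s.
Step 2 — Transfer function: H(jω) = 1/(1 + jωRC).
Step 3 — Denominator: 1 + jωRC = 1 + j·1860·12.6·1.96e-09 = 1 + j4.593e-05.
Step 4 — H = 1 - j4.593e-05.
Step 5 — Magnitude: |H| = 1 (-0.0 dB); phase: φ = -0.0°.

|H| = 1 (-0.0 dB), φ = -0.0°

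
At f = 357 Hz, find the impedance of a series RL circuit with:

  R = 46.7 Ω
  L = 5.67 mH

Step 1 — Angular frequency: ω = 2π·f = 2π·357 = 2243 rad/s.
Step 2 — Component impedances:
  R: Z = R = 46.7 Ω
  L: Z = jωL = j·2243·0.00567 = 0 + j12.72 Ω
Step 3 — Series combination: Z_total = R + L = 46.7 + j12.72 Ω = 48.4∠15.2° Ω.

Z = 46.7 + j12.72 Ω = 48.4∠15.2° Ω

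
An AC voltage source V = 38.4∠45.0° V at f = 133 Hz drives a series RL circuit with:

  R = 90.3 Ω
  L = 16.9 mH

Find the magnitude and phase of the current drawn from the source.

Step 1 — Angular frequency: ω = 2π·f = 2π·133 = 835.7 rad/s.
Step 2 — Component impedances:
  R: Z = R = 90.3 Ω
  L: Z = jωL = j·835.7·0.0169 = 0 + j14.12 Ω
Step 3 — Series combination: Z_total = R + L = 90.3 + j14.12 Ω = 91.4∠8.9° Ω.
Step 4 — Source phasor: V = 38.4∠45.0° V = 27.15 + j27.15 V.
Step 5 — Ohm's law: I = V / Z_total = (27.15 + j27.15) / (90.3 + j14.12) = 0.3394 + j0.2476 A.
Step 6 — Convert to polar: |I| = 0.4201 A, ∠I = 36.1°.

I = 0.4201∠36.1° A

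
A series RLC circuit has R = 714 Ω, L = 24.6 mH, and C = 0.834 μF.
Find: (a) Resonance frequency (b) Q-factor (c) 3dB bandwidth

Step 1 — Resonance: ω₀ = 1/√(LC) = 1/√(0.0246·8.34e-07) = 6982 rad/s.
Step 2 — f₀ = ω₀/(2π) = 1111 Hz.
Step 3 — Series Q: Q = ω₀L/R = 6982·0.0246/714 = 0.2405.
Step 4 — Bandwidth: Δω = ω₀/Q = 2.902e+04 rad/s; BW = Δω/(2π) = 4619 Hz.

(a) f₀ = 1111 Hz  (b) Q = 0.2405  (c) BW = 4619 Hz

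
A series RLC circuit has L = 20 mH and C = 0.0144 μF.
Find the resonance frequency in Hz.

Step 1 — Resonance condition Im(Z)=0 gives ω₀ = 1/√(LC).
Step 2 — ω₀ = 1/√(0.02·1.44e-08) = 5.893e+04 rad/s.
Step 3 — f₀ = ω₀/(2π) = 9378 Hz.

f₀ = 9378 Hz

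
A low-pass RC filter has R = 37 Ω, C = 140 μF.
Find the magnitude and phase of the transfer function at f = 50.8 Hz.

Step 1 — Angular frequency: ω = 2π·50.8 = 319.2 rad/s.
Step 2 — Transfer function: H(jω) = 1/(1 + jωRC).
Step 3 — Denominator: 1 + jωRC = 1 + j·319.2·37·0.00014 = 1 + j1.653.
Step 4 — H = 0.2678 - j0.4428.
Step 5 — Magnitude: |H| = 0.5175 (-5.7 dB); phase: φ = -58.8°.

|H| = 0.5175 (-5.7 dB), φ = -58.8°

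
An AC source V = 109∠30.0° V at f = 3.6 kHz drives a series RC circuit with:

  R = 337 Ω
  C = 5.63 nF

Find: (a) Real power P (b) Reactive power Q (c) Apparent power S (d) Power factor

Step 1 — Angular frequency: ω = 2π·f = 2π·3600 = 2.262e+04 rad/s.
Step 2 — Component impedances:
  R: Z = R = 337 Ω
  C: Z = 1/(jωC) = -j/(ω·C) = 0 - j7853 Ω
Step 3 — Series combination: Z_total = R + C = 337 - j7853 Ω = 7860∠-87.5° Ω.
Step 4 — Source phasor: V = 109∠30.0° V = 94.4 + j54.5 V.
Step 5 — Current: I = V / Z = -0.006413 + j0.0123 A = 0.01387∠117.5° A.
Step 6 — Complex power: S = V·I* = 0.06481 - j1.51 VA.
Step 7 — Real power: P = Re(S) = 0.06481 W.
Step 8 — Reactive power: Q = Im(S) = -1.51 VAR.
Step 9 — Apparent power: |S| = 1.512 VA.
Step 10 — Power factor: PF = P/|S| = 0.04288 (leading).

(a) P = 0.06481 W  (b) Q = -1.51 VAR  (c) S = 1.512 VA  (d) PF = 0.04288 (leading)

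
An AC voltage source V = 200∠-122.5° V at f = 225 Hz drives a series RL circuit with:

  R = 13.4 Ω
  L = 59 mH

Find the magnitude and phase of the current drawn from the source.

Step 1 — Angular frequency: ω = 2π·f = 2π·225 = 1414 rad/s.
Step 2 — Component impedances:
  R: Z = R = 13.4 Ω
  L: Z = jωL = j·1414·0.059 = 0 + j83.41 Ω
Step 3 — Series combination: Z_total = R + L = 13.4 + j83.41 Ω = 84.48∠80.9° Ω.
Step 4 — Source phasor: V = 200∠-122.5° V = -107.5 - j168.7 V.
Step 5 — Ohm's law: I = V / Z_total = (-107.5 - j168.7) / (13.4 + j83.41) = -2.173 + j0.9392 A.
Step 6 — Convert to polar: |I| = 2.367 A, ∠I = 156.6°.

I = 2.367∠156.6° A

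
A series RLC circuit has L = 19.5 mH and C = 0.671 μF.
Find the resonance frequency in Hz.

Step 1 — Resonance condition Im(Z)=0 gives ω₀ = 1/√(LC).
Step 2 — ω₀ = 1/√(0.0195·6.71e-07) = 8742 rad/s.
Step 3 — f₀ = ω₀/(2π) = 1391 Hz.

f₀ = 1391 Hz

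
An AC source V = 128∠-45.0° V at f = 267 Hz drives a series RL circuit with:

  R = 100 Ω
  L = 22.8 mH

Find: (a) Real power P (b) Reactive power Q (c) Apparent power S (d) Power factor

Step 1 — Angular frequency: ω = 2π·f = 2π·267 = 1678 rad/s.
Step 2 — Component impedances:
  R: Z = R = 100 Ω
  L: Z = jωL = j·1678·0.0228 = 0 + j38.25 Ω
Step 3 — Series combination: Z_total = R + L = 100 + j38.25 Ω = 107.1∠20.9° Ω.
Step 4 — Source phasor: V = 128∠-45.0° V = 90.51 - j90.51 V.
Step 5 — Current: I = V / Z = 0.4876 - j1.092 A = 1.196∠-65.9° A.
Step 6 — Complex power: S = V·I* = 142.9 + j54.67 VA.
Step 7 — Real power: P = Re(S) = 142.9 W.
Step 8 — Reactive power: Q = Im(S) = 54.67 VAR.
Step 9 — Apparent power: |S| = 153 VA.
Step 10 — Power factor: PF = P/|S| = 0.934 (lagging).

(a) P = 142.9 W  (b) Q = 54.67 VAR  (c) S = 153 VA  (d) PF = 0.934 (lagging)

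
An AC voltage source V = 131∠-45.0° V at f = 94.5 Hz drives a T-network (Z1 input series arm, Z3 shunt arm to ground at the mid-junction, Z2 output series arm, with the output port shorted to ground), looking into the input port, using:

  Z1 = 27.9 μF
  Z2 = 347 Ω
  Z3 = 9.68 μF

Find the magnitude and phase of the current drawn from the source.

Step 1 — Angular frequency: ω = 2π·f = 2π·94.5 = 593.8 rad/s.
Step 2 — Component impedances:
  Z1: Z = 1/(jωC) = -j/(ω·C) = 0 - j60.36 Ω
  Z2: Z = R = 347 Ω
  Z3: Z = 1/(jωC) = -j/(ω·C) = 0 - j174 Ω
Step 3 — With the output port shorted to ground, the output series arm Z2 runs from the junction to ground; the shunt arm Z3 also runs from the junction to ground. They appear in parallel: Z3 || Z2 = 69.71 - j139 Ω.
Step 4 — Series with input arm Z1: Z_in = Z1 + (Z3 || Z2) = 69.71 - j199.4 Ω = 211.2∠-70.7° Ω.
Step 5 — Source phasor: V = 131∠-45.0° V = 92.63 - j92.63 V.
Step 6 — Ohm's law: I = V / Z_total = (92.63 - j92.63) / (69.71 - j199.4) = 0.5587 + j0.2692 A.
Step 7 — Convert to polar: |I| = 0.6202 A, ∠I = 25.7°.

I = 0.6202∠25.7° A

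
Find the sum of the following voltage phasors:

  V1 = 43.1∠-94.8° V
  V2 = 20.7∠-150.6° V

Step 1 — Convert each phasor to rectangular form:
  V1 = 43.1·(cos(-94.8°) + j·sin(-94.8°)) = -3.607 - j42.95 V
  V2 = 20.7·(cos(-150.6°) + j·sin(-150.6°)) = -18.03 - j10.16 V
Step 2 — Sum components: V_total = -21.64 - j53.11 V.
Step 3 — Convert to polar: |V_total| = 57.35 V, ∠V_total = -112.2°.

V_total = 57.35∠-112.2° V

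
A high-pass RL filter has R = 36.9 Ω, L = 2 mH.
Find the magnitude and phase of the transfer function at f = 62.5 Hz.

Step 1 — Angular frequency: ω = 2π·62.5 = 392.7 rad/s.
Step 2 — Transfer function: H(jω) = jωL/(R + jωL).
Step 3 — Numerator jωL = j·0.7854; denominator R + jωL = 36.9 + j0.7854.
Step 4 — H = 0.0004528 + j0.02127.
Step 5 — Magnitude: |H| = 0.02128 (-33.4 dB); phase: φ = 88.8°.

|H| = 0.02128 (-33.4 dB), φ = 88.8°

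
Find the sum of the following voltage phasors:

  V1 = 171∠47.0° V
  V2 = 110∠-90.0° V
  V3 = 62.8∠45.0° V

Step 1 — Convert each phasor to rectangular form:
  V1 = 171·(cos(47.0°) + j·sin(47.0°)) = 116.6 + j125.1 V
  V2 = 110·(cos(-90.0°) + j·sin(-90.0°)) = 0 - j110 V
  V3 = 62.8·(cos(45.0°) + j·sin(45.0°)) = 44.41 + j44.41 V
Step 2 — Sum components: V_total = 161 + j59.47 V.
Step 3 — Convert to polar: |V_total| = 171.7 V, ∠V_total = 20.3°.

V_total = 171.7∠20.3° V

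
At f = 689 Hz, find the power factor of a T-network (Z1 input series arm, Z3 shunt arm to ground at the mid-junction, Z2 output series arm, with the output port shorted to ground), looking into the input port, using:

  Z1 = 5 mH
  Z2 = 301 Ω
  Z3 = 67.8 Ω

Step 1 — Angular frequency: ω = 2π·f = 2π·689 = 4329 rad/s.
Step 2 — Component impedances:
  Z1: Z = jωL = j·4329·0.005 = 0 + j21.65 Ω
  Z2: Z = R = 301 Ω
  Z3: Z = R = 67.8 Ω
Step 3 — With the output port shorted to ground, the output series arm Z2 runs from the junction to ground; the shunt arm Z3 also runs from the junction to ground. They appear in parallel: Z3 || Z2 = 55.34 Ω.
Step 4 — Series with input arm Z1: Z_in = Z1 + (Z3 || Z2) = 55.34 + j21.65 Ω = 59.42∠21.4° Ω.
Step 5 — Power factor: PF = cos(φ) = Re(Z)/|Z| = 55.34/59.42 = 0.9313.
Step 6 — Type: Im(Z) = 21.65 ⇒ lagging (phase φ = 21.4°).

PF = 0.9313 (lagging, φ = 21.4°)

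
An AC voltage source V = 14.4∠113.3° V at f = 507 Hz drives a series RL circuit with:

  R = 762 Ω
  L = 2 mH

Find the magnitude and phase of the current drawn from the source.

Step 1 — Angular frequency: ω = 2π·f = 2π·507 = 3186 rad/s.
Step 2 — Component impedances:
  R: Z = R = 762 Ω
  L: Z = jωL = j·3186·0.002 = 0 + j6.371 Ω
Step 3 — Series combination: Z_total = R + L = 762 + j6.371 Ω = 762∠0.5° Ω.
Step 4 — Source phasor: V = 14.4∠113.3° V = -5.696 + j13.23 V.
Step 5 — Ohm's law: I = V / Z_total = (-5.696 + j13.23) / (762 + j6.371) = -0.007329 + j0.01742 A.
Step 6 — Convert to polar: |I| = 0.0189 A, ∠I = 112.8°.

I = 0.0189∠112.8° A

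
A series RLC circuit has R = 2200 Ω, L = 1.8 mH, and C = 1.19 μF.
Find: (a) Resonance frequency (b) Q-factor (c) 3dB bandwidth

Step 1 — Resonance condition Im(Z)=0 gives ω₀ = 1/√(LC).
Step 2 — ω₀ = 1/√(0.0018·1.19e-06) = 2.161e+04 rad/s.
Step 3 — f₀ = ω₀/(2π) = 3439 Hz.
Step 4 — Series Q: Q = ω₀L/R = 2.161e+04·0.0018/2200 = 0.01768.
Step 5 — 3dB bandwidth: Δω = ω₀/Q = 1.222e+06 rad/s; BW = Δω/(2π) = 1.945e+05 Hz.

(a) f₀ = 3439 Hz  (b) Q = 0.01768  (c) BW = 1.945e+05 Hz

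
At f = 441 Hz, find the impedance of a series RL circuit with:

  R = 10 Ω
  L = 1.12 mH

Step 1 — Angular frequency: ω = 2π·f = 2π·441 = 2771 rad/s.
Step 2 — Component impedances:
  R: Z = R = 10 Ω
  L: Z = jωL = j·2771·0.00112 = 0 + j3.103 Ω
Step 3 — Series combination: Z_total = R + L = 10 + j3.103 Ω = 10.47∠17.2° Ω.

Z = 10 + j3.103 Ω = 10.47∠17.2° Ω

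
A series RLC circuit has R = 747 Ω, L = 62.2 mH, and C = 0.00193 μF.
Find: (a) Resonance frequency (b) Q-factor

Step 1 — Resonance condition Im(Z)=0 gives ω₀ = 1/√(LC).
Step 2 — ω₀ = 1/√(0.0622·1.93e-09) = 9.127e+04 rad/s.
Step 3 — f₀ = ω₀/(2π) = 1.453e+04 Hz.
Step 4 — Series Q: Q = ω₀L/R = 9.127e+04·0.0622/747 = 7.6.

(a) f₀ = 1.453e+04 Hz  (b) Q = 7.6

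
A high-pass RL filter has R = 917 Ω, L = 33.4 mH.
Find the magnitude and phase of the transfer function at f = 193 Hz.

Step 1 — Angular frequency: ω = 2π·193 = 1213 rad/s.
Step 2 — Transfer function: H(jω) = jωL/(R + jωL).
Step 3 — Numerator jωL = j·40.5; denominator R + jωL = 917 + j40.5.
Step 4 — H = 0.001947 + j0.04408.
Step 5 — Magnitude: |H| = 0.04413 (-27.1 dB); phase: φ = 87.5°.

|H| = 0.04413 (-27.1 dB), φ = 87.5°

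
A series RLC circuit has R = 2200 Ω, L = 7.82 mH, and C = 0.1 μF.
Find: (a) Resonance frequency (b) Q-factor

Step 1 — Resonance condition Im(Z)=0 gives ω₀ = 1/√(LC).
Step 2 — ω₀ = 1/√(0.00782·1e-07) = 3.576e+04 rad/s.
Step 3 — f₀ = ω₀/(2π) = 5691 Hz.
Step 4 — Series Q: Q = ω₀L/R = 3.576e+04·0.00782/2200 = 0.1271.

(a) f₀ = 5691 Hz  (b) Q = 0.1271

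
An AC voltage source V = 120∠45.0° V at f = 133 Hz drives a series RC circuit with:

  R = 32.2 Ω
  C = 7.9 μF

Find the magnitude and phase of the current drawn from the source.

Step 1 — Angular frequency: ω = 2π·f = 2π·133 = 835.7 rad/s.
Step 2 — Component impedances:
  R: Z = R = 32.2 Ω
  C: Z = 1/(jωC) = -j/(ω·C) = 0 - j151.5 Ω
Step 3 — Series combination: Z_total = R + C = 32.2 - j151.5 Ω = 154.9∠-78.0° Ω.
Step 4 — Source phasor: V = 120∠45.0° V = 84.85 + j84.85 V.
Step 5 — Ohm's law: I = V / Z_total = (84.85 + j84.85) / (32.2 - j151.5) = -0.422 + j0.6499 A.
Step 6 — Convert to polar: |I| = 0.7749 A, ∠I = 123.0°.

I = 0.7749∠123.0° A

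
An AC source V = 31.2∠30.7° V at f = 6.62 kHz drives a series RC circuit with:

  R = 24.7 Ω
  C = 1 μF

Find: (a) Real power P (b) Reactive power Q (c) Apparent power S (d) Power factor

Step 1 — Angular frequency: ω = 2π·f = 2π·6620 = 4.159e+04 rad/s.
Step 2 — Component impedances:
  R: Z = R = 24.7 Ω
  C: Z = 1/(jωC) = -j/(ω·C) = 0 - j24.04 Ω
Step 3 — Series combination: Z_total = R + C = 24.7 - j24.04 Ω = 34.47∠-44.2° Ω.
Step 4 — Source phasor: V = 31.2∠30.7° V = 26.83 + j15.93 V.
Step 5 — Current: I = V / Z = 0.2354 + j0.874 A = 0.9052∠74.9° A.
Step 6 — Complex power: S = V·I* = 20.24 - j19.7 VA.
Step 7 — Real power: P = Re(S) = 20.24 W.
Step 8 — Reactive power: Q = Im(S) = -19.7 VAR.
Step 9 — Apparent power: |S| = 28.24 VA.
Step 10 — Power factor: PF = P/|S| = 0.7166 (leading).

(a) P = 20.24 W  (b) Q = -19.7 VAR  (c) S = 28.24 VA  (d) PF = 0.7166 (leading)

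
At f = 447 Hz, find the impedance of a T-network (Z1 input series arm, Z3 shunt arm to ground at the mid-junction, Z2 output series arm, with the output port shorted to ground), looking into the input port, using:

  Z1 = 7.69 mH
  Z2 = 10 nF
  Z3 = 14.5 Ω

Step 1 — Angular frequency: ω = 2π·f = 2π·447 = 2809 rad/s.
Step 2 — Component impedances:
  Z1: Z = jωL = j·2809·0.00769 = 0 + j21.6 Ω
  Z2: Z = 1/(jωC) = -j/(ω·C) = 0 - j3.561e+04 Ω
  Z3: Z = R = 14.5 Ω
Step 3 — With the output port shorted to ground, the output series arm Z2 runs from the junction to ground; the shunt arm Z3 also runs from the junction to ground. They appear in parallel: Z3 || Z2 = 14.5 - j0.005905 Ω.
Step 4 — Series with input arm Z1: Z_in = Z1 + (Z3 || Z2) = 14.5 + j21.59 Ω = 26.01∠56.1° Ω.

Z = 14.5 + j21.59 Ω = 26.01∠56.1° Ω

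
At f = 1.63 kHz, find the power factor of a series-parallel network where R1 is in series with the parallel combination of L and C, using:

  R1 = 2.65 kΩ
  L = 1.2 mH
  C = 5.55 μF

Step 1 — Angular frequency: ω = 2π·f = 2π·1630 = 1.024e+04 rad/s.
Step 2 — Component impedances:
  R1: Z = R = 2650 Ω
  L: Z = jωL = j·1.024e+04·0.0012 = 0 + j12.29 Ω
  C: Z = 1/(jωC) = -j/(ω·C) = 0 - j17.59 Ω
Step 3 — Parallel branch: L || C = 1/(1/L + 1/C) = 0 + j40.77 Ω.
Step 4 — Series with R1: Z_total = R1 + (L || C) = 2650 + j40.77 Ω = 2650∠0.9° Ω.
Step 5 — Power factor: PF = cos(φ) = Re(Z)/|Z| = 2650/2650.3 = 0.9999.
Step 6 — Type: Im(Z) = 40.77 ⇒ lagging (phase φ = 0.9°).

PF = 0.9999 (lagging, φ = 0.9°)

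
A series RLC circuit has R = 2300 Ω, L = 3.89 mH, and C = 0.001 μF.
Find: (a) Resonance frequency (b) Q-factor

Step 1 — Resonance condition Im(Z)=0 gives ω₀ = 1/√(LC).
Step 2 — ω₀ = 1/√(0.00389·1e-09) = 5.07e+05 rad/s.
Step 3 — f₀ = ω₀/(2π) = 8.069e+04 Hz.
Step 4 — Series Q: Q = ω₀L/R = 5.07e+05·0.00389/2300 = 0.8575.

(a) f₀ = 8.069e+04 Hz  (b) Q = 0.8575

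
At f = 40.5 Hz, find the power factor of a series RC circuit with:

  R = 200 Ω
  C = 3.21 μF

Step 1 — Angular frequency: ω = 2π·f = 2π·40.5 = 254.5 rad/s.
Step 2 — Component impedances:
  R: Z = R = 200 Ω
  C: Z = 1/(jωC) = -j/(ω·C) = 0 - j1224 Ω
Step 3 — Series combination: Z_total = R + C = 200 - j1224 Ω = 1240∠-80.7° Ω.
Step 4 — Power factor: PF = cos(φ) = Re(Z)/|Z| = 200/1240.5 = 0.1612.
Step 5 — Type: Im(Z) = -1224 ⇒ leading (phase φ = -80.7°).

PF = 0.1612 (leading, φ = -80.7°)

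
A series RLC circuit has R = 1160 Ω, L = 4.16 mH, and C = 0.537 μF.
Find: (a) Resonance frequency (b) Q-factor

Step 1 — Resonance condition Im(Z)=0 gives ω₀ = 1/√(LC).
Step 2 — ω₀ = 1/√(0.00416·5.37e-07) = 2.116e+04 rad/s.
Step 3 — f₀ = ω₀/(2π) = 3367 Hz.
Step 4 — Series Q: Q = ω₀L/R = 2.116e+04·0.00416/1160 = 0.07588.

(a) f₀ = 3367 Hz  (b) Q = 0.07588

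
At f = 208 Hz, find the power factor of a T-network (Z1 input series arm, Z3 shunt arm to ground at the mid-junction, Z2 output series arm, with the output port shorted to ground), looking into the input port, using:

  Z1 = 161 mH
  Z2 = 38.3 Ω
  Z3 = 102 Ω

Step 1 — Angular frequency: ω = 2π·f = 2π·208 = 1307 rad/s.
Step 2 — Component impedances:
  Z1: Z = jωL = j·1307·0.161 = 0 + j210.4 Ω
  Z2: Z = R = 38.3 Ω
  Z3: Z = R = 102 Ω
Step 3 — With the output port shorted to ground, the output series arm Z2 runs from the junction to ground; the shunt arm Z3 also runs from the junction to ground. They appear in parallel: Z3 || Z2 = 27.84 Ω.
Step 4 — Series with input arm Z1: Z_in = Z1 + (Z3 || Z2) = 27.84 + j210.4 Ω = 212.2∠82.5° Ω.
Step 5 — Power factor: PF = cos(φ) = Re(Z)/|Z| = 27.84/212.2 = 0.1312.
Step 6 — Type: Im(Z) = 210.4 ⇒ lagging (phase φ = 82.5°).

PF = 0.1312 (lagging, φ = 82.5°)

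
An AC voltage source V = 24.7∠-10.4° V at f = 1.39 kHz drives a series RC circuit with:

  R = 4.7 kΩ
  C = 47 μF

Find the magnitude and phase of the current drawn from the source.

Step 1 — Angular frequency: ω = 2π·f = 2π·1390 = 8734 rad/s.
Step 2 — Component impedances:
  R: Z = R = 4700 Ω
  C: Z = 1/(jωC) = -j/(ω·C) = 0 - j2.436 Ω
Step 3 — Series combination: Z_total = R + C = 4700 - j2.436 Ω = 4700∠-0.0° Ω.
Step 4 — Source phasor: V = 24.7∠-10.4° V = 24.29 - j4.459 V.
Step 5 — Ohm's law: I = V / Z_total = (24.29 - j4.459) / (4700 - j2.436) = 0.005169 - j0.000946 A.
Step 6 — Convert to polar: |I| = 0.005255 A, ∠I = -10.4°.

I = 0.005255∠-10.4° A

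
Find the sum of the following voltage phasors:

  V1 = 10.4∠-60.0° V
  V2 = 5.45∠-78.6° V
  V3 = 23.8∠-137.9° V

Step 1 — Convert each phasor to rectangular form:
  V1 = 10.4·(cos(-60.0°) + j·sin(-60.0°)) = 5.2 - j9.007 V
  V2 = 5.45·(cos(-78.6°) + j·sin(-78.6°)) = 1.077 - j5.342 V
  V3 = 23.8·(cos(-137.9°) + j·sin(-137.9°)) = -17.66 - j15.96 V
Step 2 — Sum components: V_total = -11.38 - j30.31 V.
Step 3 — Convert to polar: |V_total| = 32.37 V, ∠V_total = -110.6°.

V_total = 32.37∠-110.6° V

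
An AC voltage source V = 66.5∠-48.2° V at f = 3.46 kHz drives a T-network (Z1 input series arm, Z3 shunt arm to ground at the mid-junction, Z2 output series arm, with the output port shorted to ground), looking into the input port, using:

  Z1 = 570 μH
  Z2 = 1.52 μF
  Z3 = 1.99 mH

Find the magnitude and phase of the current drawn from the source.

Step 1 — Angular frequency: ω = 2π·f = 2π·3460 = 2.174e+04 rad/s.
Step 2 — Component impedances:
  Z1: Z = jωL = j·2.174e+04·0.00057 = 0 + j12.39 Ω
  Z2: Z = 1/(jωC) = -j/(ω·C) = 0 - j30.26 Ω
  Z3: Z = jωL = j·2.174e+04·0.00199 = 0 + j43.26 Ω
Step 3 — With the output port shorted to ground, the output series arm Z2 runs from the junction to ground; the shunt arm Z3 also runs from the junction to ground. They appear in parallel: Z3 || Z2 = 0 - j100.7 Ω.
Step 4 — Series with input arm Z1: Z_in = Z1 + (Z3 || Z2) = 0 - j88.32 Ω = 88.32∠-90.0° Ω.
Step 5 — Source phasor: V = 66.5∠-48.2° V = 44.32 - j49.57 V.
Step 6 — Ohm's law: I = V / Z_total = (44.32 - j49.57) / (0 - j88.32) = 0.5613 + j0.5019 A.
Step 7 — Convert to polar: |I| = 0.753 A, ∠I = 41.8°.

I = 0.753∠41.8° A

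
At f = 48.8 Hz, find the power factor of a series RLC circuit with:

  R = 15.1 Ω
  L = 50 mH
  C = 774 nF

Step 1 — Angular frequency: ω = 2π·f = 2π·48.8 = 306.6 rad/s.
Step 2 — Component impedances:
  R: Z = R = 15.1 Ω
  L: Z = jωL = j·306.6·0.05 = 0 + j15.33 Ω
  C: Z = 1/(jωC) = -j/(ω·C) = 0 - j4214 Ω
Step 3 — Series combination: Z_total = R + L + C = 15.1 - j4198 Ω = 4198∠-89.8° Ω.
Step 4 — Power factor: PF = cos(φ) = Re(Z)/|Z| = 15.1/4198 = 0.003597.
Step 5 — Type: Im(Z) = -4198 ⇒ leading (phase φ = -89.8°).

PF = 0.003597 (leading, φ = -89.8°)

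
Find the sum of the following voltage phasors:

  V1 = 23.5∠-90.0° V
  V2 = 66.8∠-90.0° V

Step 1 — Convert each phasor to rectangular form:
  V1 = 23.5·(cos(-90.0°) + j·sin(-90.0°)) = 0 - j23.5 V
  V2 = 66.8·(cos(-90.0°) + j·sin(-90.0°)) = 0 - j66.8 V
Step 2 — Sum components: V_total = 0 - j90.3 V.
Step 3 — Convert to polar: |V_total| = 90.3 V, ∠V_total = -90.0°.

V_total = 90.3∠-90.0° V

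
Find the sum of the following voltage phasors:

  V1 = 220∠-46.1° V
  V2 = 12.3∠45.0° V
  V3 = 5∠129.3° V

Step 1 — Convert each phasor to rectangular form:
  V1 = 220·(cos(-46.1°) + j·sin(-46.1°)) = 152.5 - j158.5 V
  V2 = 12.3·(cos(45.0°) + j·sin(45.0°)) = 8.697 + j8.697 V
  V3 = 5·(cos(129.3°) + j·sin(129.3°)) = -3.167 + j3.869 V
Step 2 — Sum components: V_total = 158.1 - j146 V.
Step 3 — Convert to polar: |V_total| = 215.2 V, ∠V_total = -42.7°.

V_total = 215.2∠-42.7° V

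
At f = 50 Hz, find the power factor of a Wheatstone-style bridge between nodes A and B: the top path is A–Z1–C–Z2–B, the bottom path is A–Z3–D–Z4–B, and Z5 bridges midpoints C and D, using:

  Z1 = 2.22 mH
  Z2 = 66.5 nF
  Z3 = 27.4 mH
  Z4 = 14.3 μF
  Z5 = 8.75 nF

Step 1 — Angular frequency: ω = 2π·f = 2π·50 = 314.2 rad/s.
Step 2 — Component impedances:
  Z1: Z = jωL = j·314.2·0.00222 = 0 + j0.6974 Ω
  Z2: Z = 1/(jωC) = -j/(ω·C) = 0 - j4.787e+04 Ω
  Z3: Z = jωL = j·314.2·0.0274 = 0 + j8.608 Ω
  Z4: Z = 1/(jωC) = -j/(ω·C) = 0 - j222.6 Ω
  Z5: Z = 1/(jωC) = -j/(ω·C) = 0 - j3.638e+05 Ω
Step 3 — Bridge requires nodal analysis (the Z5 bridge couples midpoints C and D, so the two paths cannot be reduced to a simple series/parallel combination). Setting node B to ground and injecting 1 A at node A, the 3-node admittance system at A, C, D solves to V_A = Z_AB = 0 - j213 Ω = 213∠-90.0° Ω.
Step 4 — Power factor: PF = cos(φ) = Re(Z)/|Z| = -0/213 = -0.
Step 5 — Type: Im(Z) = -213 ⇒ leading (phase φ = -90.0°).

PF = -0 (leading, φ = -90.0°)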